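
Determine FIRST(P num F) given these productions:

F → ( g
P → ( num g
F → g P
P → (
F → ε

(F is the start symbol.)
FIRST sets of the non-terminals involved (from the grammar, by fixed-point iteration):
  FIRST(P) = { '(' }

To compute FIRST(P num F), process the symbols left to right:
Symbol P is a non-terminal. Add FIRST(P) \ {ε} = { '(' }
P is not nullable (ε ∉ FIRST(P)), so stop here.
FIRST(P num F) = { '(' }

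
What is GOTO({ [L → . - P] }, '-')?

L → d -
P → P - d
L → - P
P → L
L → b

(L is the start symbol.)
{ [L → - . P], [L → . - P], [L → . b], [L → . d -], [P → . L], [P → . P - d] }

GOTO(I, '-') = CLOSURE({ [A → αX.β] : [A → α.Xβ] ∈ I, X = '-' })

Items with dot before '-', with the dot advanced:
  [L → . - P] → [L → - . P]
Closure of the advanced items:
  [L → - . P] has the dot before P: add [P → . P - d], [P → . L]
  [P → . L] has the dot before L: add [L → . d -], [L → . - P], [L → . b]

GOTO = { [L → - . P], [L → . - P], [L → . b], [L → . d -], [P → . L], [P → . P - d] }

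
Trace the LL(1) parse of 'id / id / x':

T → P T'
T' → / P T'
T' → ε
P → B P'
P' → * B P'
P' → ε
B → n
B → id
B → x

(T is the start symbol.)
LL(1) parsing maintains a stack (initially the start symbol over $) and the input. At each step: if the stack top is a terminal, match it against the current input token; if it is a non-terminal N, replace it with the RHS of M[N, lookahead] (the unique production whose predict set contains the lookahead).

Stack is shown with the top on the left.

Stack       Input          Action
---------------------------------
T $         id / id / x $  output T → P T'
P T' $      id / id / x $  output P → B P'
B P' T' $   id / id / x $  output B → id
id P' T' $  id / id / x $  match 'id'
P' T' $     / id / x $     output P' → ε
T' $        / id / x $     output T' → / P T'
/ P T' $    / id / x $     match '/'
P T' $      id / x $       output P → B P'
B P' T' $   id / x $       output B → id
id P' T' $  id / x $       match 'id'
P' T' $     / x $          output P' → ε
T' $        / x $          output T' → / P T'
/ P T' $    / x $          match '/'
P T' $      x $            output P → B P'
B P' T' $   x $            output B → x
x P' T' $   x $            match 'x'
P' T' $     $              output P' → ε
T' $        $              output T' → ε
$           $              accept

The string is accepted.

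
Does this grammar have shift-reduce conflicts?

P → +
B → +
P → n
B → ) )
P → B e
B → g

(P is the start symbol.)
No shift-reduce conflicts

Augment with P' → P and build the canonical LR(0) collection (I0 = CLOSURE({[P' → . P]}), then GOTO on every symbol after a dot until no new states appear). It has 9 states:
  I0: { [B → . ) )], [B → . +], [B → . g], [P → . +], [P → . B e], [P → . n], [P' → . P] }  — shift
  I1: { [B → ) . )] }  — shift
  I2: { [B → + .], [P → + .] }  — 2 reduces
  I3: { [P → B . e] }  — shift
  I4: { [P' → P .] }  — accept
  I5: { [B → g .] }  — reduce
  I6: { [P → n .] }  — reduce
  I7: { [P → B e .] }  — reduce
  I8: { [B → ) ) .] }  — reduce

No state contains both a complete item and a shift item.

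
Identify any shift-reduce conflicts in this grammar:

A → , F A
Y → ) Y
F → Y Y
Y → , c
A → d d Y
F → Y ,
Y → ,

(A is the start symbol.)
Yes — I6: [Y → , .] vs [Y → , . c]; I12: [F → Y , .] vs [Y → , . c]

Augment with A' → A and build the canonical LR(0) collection (I0 = CLOSURE({[A' → . A]}), then GOTO on every symbol after a dot until no new states appear). It has 15 states:
  I0: { [A → . , F A], [A → . d d Y], [A' → . A] }  — shift
  I1: { [A → , . F A], [F → . Y ,], [F → . Y Y], [Y → . ) Y], [Y → . , c], [Y → . ,] }  — shift
  I2: { [A' → A .] }  — accept
  I3: { [A → d . d Y] }  — shift
  I4: { [A → d d . Y], [Y → . ) Y], [Y → . , c], [Y → . ,] }  — shift
  I5: { [Y → ) . Y], [Y → . ) Y], [Y → . , c], [Y → . ,] }  — shift
  I6: { [Y → , . c], [Y → , .] }  — shift, reduce
  I7: { [A → d d Y .] }  — reduce
  I8: { [Y → , c .] }  — reduce
  I9: { [Y → ) Y .] }  — reduce
  I10: { [A → , F . A], [A → . , F A], [A → . d d Y] }  — shift
  I11: { [F → Y . ,], [F → Y . Y], [Y → . ) Y], [Y → . , c], [Y → . ,] }  — shift
  I12: { [F → Y , .], [Y → , . c], [Y → , .] }  — shift, 2 reduces
  I13: { [F → Y Y .] }  — reduce
  I14: { [A → , F A .] }  — reduce

I6 contains reduce item [Y → , .] and shift item [Y → , . c] — shift-reduce conflict.
I12 contains reduce items [F → Y , .], [Y → , .] and shift item [Y → , . c] — shift-reduce conflict.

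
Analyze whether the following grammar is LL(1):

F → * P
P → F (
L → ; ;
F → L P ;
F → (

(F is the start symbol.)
A grammar is LL(1) if for each non-terminal N with multiple productions, the predict sets of those productions are pairwise disjoint, where PREDICT(N → α) = (FIRST(α) \ {ε}) ∪ (FOLLOW(N) if α ⇒* ε).

Relevant sets:
  FIRST(L) = { ';' }

For F:
  PREDICT(F → '*' P) = { '*' }
  PREDICT(F → L P ';') = { ';' }
  PREDICT(F → '(') = { '(' }
P, L have a single production, so nothing to check there.

All predict sets are disjoint. The grammar IS LL(1).

Answer: Yes, the grammar is LL(1).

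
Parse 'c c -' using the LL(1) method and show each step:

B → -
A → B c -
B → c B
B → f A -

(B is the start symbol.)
Stack is shown with the top on the left.

Stack  Input    Action
----------------------
B $    c c - $  output B → c B
c B $  c c - $  match 'c'
B $    c - $    output B → c B
c B $  c - $    match 'c'
B $    - $      output B → -
- $    - $      match '-'
$      $        accept

The string is accepted.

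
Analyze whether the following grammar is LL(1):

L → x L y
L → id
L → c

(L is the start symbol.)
Yes, the grammar is LL(1).

A grammar is LL(1) if for each non-terminal N with multiple productions, the predict sets of those productions are pairwise disjoint, where PREDICT(N → α) = (FIRST(α) \ {ε}) ∪ (FOLLOW(N) if α ⇒* ε).

For L:
  PREDICT(L → x L y) = { 'x' }
  PREDICT(L → id) = { 'id' }
  PREDICT(L → c) = { 'c' }

All predict sets are disjoint. The grammar IS LL(1).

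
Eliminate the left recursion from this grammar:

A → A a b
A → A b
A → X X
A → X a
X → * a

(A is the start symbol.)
A → X X A'
A → X a A'
A' → a b A'
A' → b A'
A' → ε
X → * a

A is directly left-recursive. The standard transformation for
  A → A α₁ | ... | A α_m | β₁ | ... | β_n
is
  A  → β₁ A' | ... | β_n A'
  A' → α₁ A' | ... | α_m A' | ε

A → X X becomes A → X X A'
A → X a becomes A → X a A'
A → A a b becomes A' → a b A'
A → A b becomes A' → b A'
Add A' → ε

Productions for other non-terminals are unchanged:
  X → * a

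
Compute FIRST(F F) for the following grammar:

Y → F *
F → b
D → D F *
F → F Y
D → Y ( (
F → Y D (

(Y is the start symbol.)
FIRST sets of the non-terminals involved (from the grammar, by fixed-point iteration):
  FIRST(F) = { 'b' }

To compute FIRST(F F), process the symbols left to right:
Symbol F is a non-terminal. Add FIRST(F) \ {ε} = { 'b' }
F is not nullable (ε ∉ FIRST(F)), so stop here.
FIRST(F F) = { 'b' }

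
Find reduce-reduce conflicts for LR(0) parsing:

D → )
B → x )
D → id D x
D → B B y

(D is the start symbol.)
No reduce-reduce conflicts

A reduce-reduce conflict occurs when an LR(0) state has two complete items [A → α .] and [B → β .] — both call for a reduction, and with no lookahead the parser cannot choose between them.

Augment with D' → D and build the canonical LR(0) collection (I0 = CLOSURE({[D' → . D]}), then GOTO on every symbol after a dot until no new states appear). It has 11 states:
  I0: { [B → . x )], [D → . )], [D → . B B y], [D → . id D x], [D' → . D] }  — shift
  I1: { [D → ) .] }  — reduce
  I2: { [B → . x )], [D → B . B y] }  — shift
  I3: { [D' → D .] }  — accept
  I4: { [B → . x )], [D → . )], [D → . B B y], [D → . id D x], [D → id . D x] }  — shift
  I5: { [B → x . )] }  — shift
  I6: { [B → x ) .] }  — reduce
  I7: { [D → id D . x] }  — shift
  I8: { [D → id D x .] }  — reduce
  I9: { [D → B B . y] }  — shift
  I10: { [D → B B y .] }  — reduce

No state contains more than one complete item.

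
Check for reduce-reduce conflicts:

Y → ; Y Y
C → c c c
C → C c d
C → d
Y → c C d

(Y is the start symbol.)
No reduce-reduce conflicts

A reduce-reduce conflict occurs when an LR(0) state has two complete items [A → α .] and [B → β .] — both call for a reduction, and with no lookahead the parser cannot choose between them.

Augment with Y' → Y and build the canonical LR(0) collection (I0 = CLOSURE({[Y' → . Y]}), then GOTO on every symbol after a dot until no new states appear). It has 14 states:
  I0: { [Y → . ; Y Y], [Y → . c C d], [Y' → . Y] }  — shift
  I1: { [Y → . ; Y Y], [Y → . c C d], [Y → ; . Y Y] }  — shift
  I2: { [Y' → Y .] }  — accept
  I3: { [C → . C c d], [C → . c c c], [C → . d], [Y → c . C d] }  — shift
  I4: { [C → C . c d], [Y → c C . d] }  — shift
  I5: { [C → c . c c] }  — shift
  I6: { [C → d .] }  — reduce
  I7: { [C → c c . c] }  — shift
  I8: { [C → c c c .] }  — reduce
  I9: { [C → C c . d] }  — shift
  I10: { [Y → c C d .] }  — reduce
  I11: { [C → C c d .] }  — reduce
  I12: { [Y → . ; Y Y], [Y → . c C d], [Y → ; Y . Y] }  — shift
  I13: { [Y → ; Y Y .] }  — reduce

No state contains more than one complete item.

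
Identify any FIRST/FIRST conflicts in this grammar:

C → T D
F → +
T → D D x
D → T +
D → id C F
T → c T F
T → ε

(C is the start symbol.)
Yes. T → D D x / T → c T F on { 'c' }; D → T '+' / D → id C F on { 'id' }

A FIRST/FIRST conflict occurs when two productions N → α and N → β for the same non-terminal have FIRST(α) ∩ FIRST(β) ≠ ∅ (with ε ∈ FIRST of a nullable right-hand side, so two nullable alternatives also conflict).

FIRST sets of the non-terminals at (or reachable through a nullable prefix from) the front of some alternative:
  FIRST(D) = { '+', 'c', 'id' }
  FIRST(T) = { '+', 'c', 'id', ε }

Productions for T:
  T → D D x: FIRST = { '+', 'c', 'id' }
  T → c T F: FIRST = { 'c' }
  T → ε: FIRST = { ε }
Productions for D:
  D → T +: FIRST = { '+', 'c', 'id' }
  D → id C F: FIRST = { 'id' }
C, F have only one production, so no FIRST/FIRST conflict is possible there.

Conflict for T: T → D D x and T → c T F
  Overlap: { 'c' }
Conflict for D: D → T + and D → id C F
  Overlap: { 'id' }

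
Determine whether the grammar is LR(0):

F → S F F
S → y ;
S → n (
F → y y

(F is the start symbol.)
Yes, the grammar is LR(0)

A grammar is LR(0) if no state in the canonical LR(0) collection has:
  - both a shift item (dot before a terminal) and a complete item (shift-reduce conflict), or
  - two or more complete items (reduce-reduce conflict; the accept item [F' → F .] counts as a complete item here).

Augment with F' → F and build the canonical LR(0) collection (I0 = CLOSURE({[F' → . F]}), then GOTO on every symbol after a dot until no new states appear). It has 10 states:
  I0: { [F → . S F F], [F → . y y], [F' → . F], [S → . n (], [S → . y ;] }  — shift
  I1: { [F' → F .] }  — accept
  I2: { [F → . S F F], [F → . y y], [F → S . F F], [S → . n (], [S → . y ;] }  — shift
  I3: { [S → n . (] }  — shift
  I4: { [F → y . y], [S → y . ;] }  — shift
  I5: { [S → y ; .] }  — reduce
  I6: { [F → y y .] }  — reduce
  I7: { [S → n ( .] }  — reduce
  I8: { [F → . S F F], [F → . y y], [F → S F . F], [S → . n (], [S → . y ;] }  — shift
  I9: { [F → S F F .] }  — reduce

Every state is either a pure shift/goto state or contains exactly one complete item and nothing to shift — no conflicts. The grammar is LR(0).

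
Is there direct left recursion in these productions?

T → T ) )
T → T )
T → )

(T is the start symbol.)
Direct left recursion occurs when N → N α for some non-terminal N (the right-hand side begins with the left-hand side itself).

T → T ) ): LEFT RECURSIVE (starts with T)
T → T ): LEFT RECURSIVE (starts with T)
T → ): starts with ')'

The grammar has direct left recursion on: T.

Answer: Yes, T is left-recursive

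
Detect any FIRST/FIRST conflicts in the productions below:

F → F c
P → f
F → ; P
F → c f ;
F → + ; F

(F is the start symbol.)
FIRST sets of the non-terminals at (or reachable through a nullable prefix from) the front of some alternative:
  FIRST(F) = { '+', ';', 'c' }

Productions for F:
  F → F c: FIRST = { '+', ';', 'c' }
  F → ; P: FIRST = { ';' }
  F → c f ;: FIRST = { 'c' }
  F → + ; F: FIRST = { '+' }
P has only one production, so no FIRST/FIRST conflict is possible there.

Conflict for F: F → F c and F → ; P
  Overlap: { ';' }
Conflict for F: F → F c and F → c f ;
  Overlap: { 'c' }
Conflict for F: F → F c and F → + ; F
  Overlap: { '+' }

Answer: Yes. F → F c / F → ';' P on { ';' }; F → F c / F → c f ';' on { 'c' }; F → F c / F → '+' ';' F on { '+' }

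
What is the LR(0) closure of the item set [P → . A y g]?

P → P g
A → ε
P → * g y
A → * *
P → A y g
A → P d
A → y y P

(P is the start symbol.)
{ [A → . * *], [A → . P d], [A → . y y P], [A → .], [P → . * g y], [P → . A y g], [P → . P g] }

Start with: [P → . A y g]
  [P → . A y g] has the dot before A: add [A → .], [A → . * *], [A → . P d], [A → . y y P]
  [A → . P d] has the dot before P: add [P → . P g], [P → . * g y]
No further items can be added.

CLOSURE = { [A → . * *], [A → . P d], [A → . y y P], [A → .], [P → . * g y], [P → . A y g], [P → . P g] }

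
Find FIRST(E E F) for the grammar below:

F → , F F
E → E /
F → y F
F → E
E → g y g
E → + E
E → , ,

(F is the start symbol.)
{ '+', ',', 'g' }

FIRST sets of the non-terminals involved (from the grammar, by fixed-point iteration):
  FIRST(E) = { '+', ',', 'g' }

To compute FIRST(E E F), process the symbols left to right:
Symbol E is a non-terminal. Add FIRST(E) \ {ε} = { '+', ',', 'g' }
E is not nullable (ε ∉ FIRST(E)), so stop here.
FIRST(E E F) = { '+', ',', 'g' }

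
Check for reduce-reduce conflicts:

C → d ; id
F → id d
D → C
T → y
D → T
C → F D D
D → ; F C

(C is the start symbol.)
Augment with C' → C and build the canonical LR(0) collection (I0 = CLOSURE({[C' → . C]}), then GOTO on every symbol after a dot until no new states appear). It has 16 states:
  I0: { [C → . F D D], [C → . d ; id], [C' → . C], [F → . id d] }  — shift
  I1: { [C' → C .] }  — accept
  I2: { [C → . F D D], [C → . d ; id], [C → F . D D], [D → . ; F C], [D → . C], [D → . T], [F → . id d], [T → . y] }  — shift
  I3: { [C → d . ; id] }  — shift
  I4: { [F → id . d] }  — shift
  I5: { [F → id d .] }  — reduce
  I6: { [C → d ; . id] }  — shift
  I7: { [C → d ; id .] }  — reduce
  I8: { [D → ; . F C], [F → . id d] }  — shift
  I9: { [D → C .] }  — reduce
  I10: { [C → . F D D], [C → . d ; id], [C → F D . D], [D → . ; F C], [D → . C], [D → . T], [F → . id d], [T → . y] }  — shift
  I11: { [D → T .] }  — reduce
  I12: { [T → y .] }  — reduce
  I13: { [C → F D D .] }  — reduce
  I14: { [C → . F D D], [C → . d ; id], [D → ; F . C], [F → . id d] }  — shift
  I15: { [D → ; F C .] }  — reduce

No state contains more than one complete item.

Answer: No reduce-reduce conflicts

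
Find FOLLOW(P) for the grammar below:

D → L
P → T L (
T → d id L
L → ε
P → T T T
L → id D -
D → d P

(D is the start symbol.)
{ $, '-' }

In D → d P: P is at the end, add FOLLOW(D)

The FOLLOW sets referred to above (computed the same way, to a fixed point):
  FOLLOW(D) = { $, '-' }

Taking the union: FOLLOW(P) = { $, '-' }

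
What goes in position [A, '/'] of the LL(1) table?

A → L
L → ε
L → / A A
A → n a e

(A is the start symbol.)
A → L

To find M[A, '/'], we find productions for A where '/' is in the predict set (PREDICT(N → α) = (FIRST(α) \ {ε}) ∪ (FOLLOW(N) if α ⇒* ε)).

Relevant sets:
  FIRST(L) = { '/', ε }
  FOLLOW(A) = { $, '/', 'n' }

A → L: PREDICT = { $, '/', 'n' }
  '/' is in predict set, so this production goes in M[A, '/']
A → n a e: PREDICT = { 'n' }

M[A, '/'] = A → L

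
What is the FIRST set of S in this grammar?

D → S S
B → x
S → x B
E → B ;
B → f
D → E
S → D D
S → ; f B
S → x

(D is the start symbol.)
To compute FIRST(S), examine every production with S on the left-hand side, reading each right-hand side left to right until a non-nullable symbol is reached.

FIRST sets of the other non-terminals involved (by the same procedure, iterated to a fixed point):
  FIRST(D) = { ';', 'f', 'x' }

From S → x B:
  - x is a terminal: add 'x' and stop
From S → D D:
  - D is a non-terminal: add FIRST(D) \ {ε} = { ';', 'f', 'x' }
    D is not nullable, so stop
From S → ; f B:
  - ';' is a terminal: add ';' and stop
From S → x:
  - x is a terminal: add 'x' and stop

Collecting: FIRST(S) = { ';', 'f', 'x' }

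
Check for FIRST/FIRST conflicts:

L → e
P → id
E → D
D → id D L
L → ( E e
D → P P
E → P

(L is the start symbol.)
Yes. E → D / E → P on { 'id' }; D → id D L / D → P P on { 'id' }

FIRST sets of the non-terminals at (or reachable through a nullable prefix from) the front of some alternative:
  FIRST(D) = { 'id' }
  FIRST(P) = { 'id' }

Productions for L:
  L → e: FIRST = { 'e' }
  L → ( E e: FIRST = { '(' }
Productions for E:
  E → D: FIRST = { 'id' }
  E → P: FIRST = { 'id' }
Productions for D:
  D → id D L: FIRST = { 'id' }
  D → P P: FIRST = { 'id' }
P has only one production, so no FIRST/FIRST conflict is possible there.

Conflict for E: E → D and E → P
  Overlap: { 'id' }
Conflict for D: D → id D L and D → P P
  Overlap: { 'id' }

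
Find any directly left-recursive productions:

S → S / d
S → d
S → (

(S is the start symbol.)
Yes, S is left-recursive

S → S / d: LEFT RECURSIVE (starts with S)
S → d: starts with d
S → (: starts with '('

The grammar has direct left recursion on: S.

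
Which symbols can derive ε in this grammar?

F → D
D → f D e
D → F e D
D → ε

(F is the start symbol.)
{ 'D', 'F' }

A non-terminal is nullable if it can derive ε (the empty string): either it has an ε-production, or it has a production whose right-hand side consists entirely of nullable non-terminals.

ε-productions: D → ε
So D is immediately nullable.
F → D: every symbol on the right is nullable, so F is nullable too.
Every non-terminal is now nullable.
Nullable = { 'D', 'F' }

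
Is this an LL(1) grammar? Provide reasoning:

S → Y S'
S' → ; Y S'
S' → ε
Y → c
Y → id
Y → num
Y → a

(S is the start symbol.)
A grammar is LL(1) if for each non-terminal N with multiple productions, the predict sets of those productions are pairwise disjoint, where PREDICT(N → α) = (FIRST(α) \ {ε}) ∪ (FOLLOW(N) if α ⇒* ε).

Relevant sets:
  FOLLOW(S') = { $ }

For S':
  PREDICT(S' → ';' Y S') = { ';' }
  PREDICT(S' → ε) = { $ }
For Y:
  PREDICT(Y → c) = { 'c' }
  PREDICT(Y → id) = { 'id' }
  PREDICT(Y → num) = { 'num' }
  PREDICT(Y → a) = { 'a' }
S has a single production, so nothing to check there.

All predict sets are disjoint. The grammar IS LL(1).

Answer: Yes, the grammar is LL(1).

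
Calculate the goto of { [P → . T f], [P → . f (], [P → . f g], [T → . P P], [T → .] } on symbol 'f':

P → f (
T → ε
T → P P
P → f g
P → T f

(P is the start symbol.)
GOTO(I, 'f') = CLOSURE({ [A → αX.β] : [A → α.Xβ] ∈ I, X = 'f' })

Items with dot before 'f', with the dot advanced:
  [P → . f (] → [P → f . (]
  [P → . f g] → [P → f . g]
Closure adds nothing (no advanced item has the dot before a non-terminal).

GOTO = { [P → f . (], [P → f . g] }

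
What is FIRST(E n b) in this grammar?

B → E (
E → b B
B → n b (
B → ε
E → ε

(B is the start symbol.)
FIRST sets of the non-terminals involved (from the grammar, by fixed-point iteration):
  FIRST(E) = { 'b', ε }

To compute FIRST(E n b), process the symbols left to right:
Symbol E is a non-terminal. Add FIRST(E) \ {ε} = { 'b' }
E is nullable (ε ∈ FIRST(E)), continue to the next symbol.
Symbol n is a terminal. Add 'n' and stop.
FIRST(E n b) = { 'b', 'n' }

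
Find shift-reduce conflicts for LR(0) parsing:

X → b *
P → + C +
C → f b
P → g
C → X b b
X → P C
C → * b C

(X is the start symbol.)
A shift-reduce conflict occurs when an LR(0) state has both:
  - a complete (reduce) item [A → α .] (dot at the end), and
  - a shift item [B → β . c γ] (dot before a terminal).

Augment with X' → X and build the canonical LR(0) collection (I0 = CLOSURE({[X' → . X]}), then GOTO on every symbol after a dot until no new states appear). It has 18 states:
  I0: { [P → . + C +], [P → . g], [X → . P C], [X → . b *], [X' → . X] }  — shift
  I1: { [C → . * b C], [C → . X b b], [C → . f b], [P → + . C +], [P → . + C +], [P → . g], [X → . P C], [X → . b *] }  — shift
  I2: { [C → . * b C], [C → . X b b], [C → . f b], [P → . + C +], [P → . g], [X → . P C], [X → . b *], [X → P . C] }  — shift
  I3: { [X' → X .] }  — accept
  I4: { [X → b . *] }  — shift
  I5: { [P → g .] }  — reduce
  I6: { [X → b * .] }  — reduce
  I7: { [C → * . b C] }  — shift
  I8: { [X → P C .] }  — reduce
  I9: { [C → X . b b] }  — shift
  I10: { [C → f . b] }  — shift
  I11: { [C → f b .] }  — reduce
  I12: { [C → X b . b] }  — shift
  I13: { [C → X b b .] }  — reduce
  I14: { [C → * b . C], [C → . * b C], [C → . X b b], [C → . f b], [P → . + C +], [P → . g], [X → . P C], [X → . b *] }  — shift
  I15: { [C → * b C .] }  — reduce
  I16: { [P → + C . +] }  — shift
  I17: { [P → + C + .] }  — reduce

No state contains both a complete item and a shift item.

Answer: No shift-reduce conflicts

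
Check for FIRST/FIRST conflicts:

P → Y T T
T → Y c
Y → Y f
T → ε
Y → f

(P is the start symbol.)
Yes. Y → Y f / Y → f on { 'f' }

A FIRST/FIRST conflict occurs when two productions N → α and N → β for the same non-terminal have FIRST(α) ∩ FIRST(β) ≠ ∅ (with ε ∈ FIRST of a nullable right-hand side, so two nullable alternatives also conflict).

FIRST sets of the non-terminals at (or reachable through a nullable prefix from) the front of some alternative:
  FIRST(Y) = { 'f' }

Productions for T:
  T → Y c: FIRST = { 'f' }
  T → ε: FIRST = { ε }
Productions for Y:
  Y → Y f: FIRST = { 'f' }
  Y → f: FIRST = { 'f' }
P has only one production, so no FIRST/FIRST conflict is possible there.

Conflict for Y: Y → Y f and Y → f
  Overlap: { 'f' }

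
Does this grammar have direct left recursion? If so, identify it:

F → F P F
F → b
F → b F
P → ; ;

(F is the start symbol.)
F → F P F: LEFT RECURSIVE (starts with F)
F → b: starts with b
F → b F: starts with b
P → ; ;: starts with ';'

The grammar has direct left recursion on: F.

Answer: Yes, F is left-recursive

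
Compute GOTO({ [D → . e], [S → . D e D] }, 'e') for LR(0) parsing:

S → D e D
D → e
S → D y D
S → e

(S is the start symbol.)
{ [D → e .] }

GOTO(I, 'e') = CLOSURE({ [A → αX.β] : [A → α.Xβ] ∈ I, X = 'e' })

Items with dot before 'e', with the dot advanced:
  [D → . e] → [D → e .]
Closure adds nothing (no advanced item has the dot before a non-terminal).

GOTO = { [D → e .] }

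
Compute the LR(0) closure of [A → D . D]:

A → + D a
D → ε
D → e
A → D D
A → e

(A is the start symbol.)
{ [A → D . D], [D → . e], [D → .] }

Start with: [A → D . D]
  [A → D . D] has the dot before D: add [D → .], [D → . e]
No further items can be added.

CLOSURE = { [A → D . D], [D → . e], [D → .] }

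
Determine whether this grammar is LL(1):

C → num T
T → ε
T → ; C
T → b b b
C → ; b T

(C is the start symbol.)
Yes, the grammar is LL(1).

A grammar is LL(1) if for each non-terminal N with multiple productions, the predict sets of those productions are pairwise disjoint, where PREDICT(N → α) = (FIRST(α) \ {ε}) ∪ (FOLLOW(N) if α ⇒* ε).

Relevant sets:
  FOLLOW(T) = { $ }

For C:
  PREDICT(C → num T) = { 'num' }
  PREDICT(C → ';' b T) = { ';' }
For T:
  PREDICT(T → ε) = { $ }
  PREDICT(T → ';' C) = { ';' }
  PREDICT(T → b b b) = { 'b' }

All predict sets are disjoint. The grammar IS LL(1).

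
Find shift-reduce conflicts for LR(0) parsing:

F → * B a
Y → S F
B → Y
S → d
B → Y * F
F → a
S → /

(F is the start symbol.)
A shift-reduce conflict occurs when an LR(0) state has both:
  - a complete (reduce) item [A → α .] (dot at the end), and
  - a shift item [B → β . c γ] (dot before a terminal).

Augment with F' → F and build the canonical LR(0) collection (I0 = CLOSURE({[F' → . F]}), then GOTO on every symbol after a dot until no new states appear). It has 13 states:
  I0: { [F → . * B a], [F → . a], [F' → . F] }  — shift
  I1: { [B → . Y * F], [B → . Y], [F → * . B a], [S → . /], [S → . d], [Y → . S F] }  — shift
  I2: { [F' → F .] }  — accept
  I3: { [F → a .] }  — reduce
  I4: { [S → / .] }  — reduce
  I5: { [F → * B . a] }  — shift
  I6: { [F → . * B a], [F → . a], [Y → S . F] }  — shift
  I7: { [B → Y . * F], [B → Y .] }  — shift, reduce
  I8: { [S → d .] }  — reduce
  I9: { [B → Y * . F], [F → . * B a], [F → . a] }  — shift
  I10: { [B → Y * F .] }  — reduce
  I11: { [Y → S F .] }  — reduce
  I12: { [F → * B a .] }  — reduce

I7 contains reduce item [B → Y .] and shift item [B → Y . * F] — shift-reduce conflict.

Answer: Yes — I7: [B → Y .] vs [B → Y . * F]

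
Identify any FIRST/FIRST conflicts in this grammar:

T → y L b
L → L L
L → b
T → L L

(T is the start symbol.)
Yes. L → L L / L → b on { 'b' }

A FIRST/FIRST conflict occurs when two productions N → α and N → β for the same non-terminal have FIRST(α) ∩ FIRST(β) ≠ ∅ (with ε ∈ FIRST of a nullable right-hand side, so two nullable alternatives also conflict).

FIRST sets of the non-terminals at (or reachable through a nullable prefix from) the front of some alternative:
  FIRST(L) = { 'b' }

Productions for T:
  T → y L b: FIRST = { 'y' }
  T → L L: FIRST = { 'b' }
Productions for L:
  L → L L: FIRST = { 'b' }
  L → b: FIRST = { 'b' }

Conflict for L: L → L L and L → b
  Overlap: { 'b' }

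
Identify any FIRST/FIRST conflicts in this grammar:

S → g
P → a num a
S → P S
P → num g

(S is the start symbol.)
A FIRST/FIRST conflict occurs when two productions N → α and N → β for the same non-terminal have FIRST(α) ∩ FIRST(β) ≠ ∅ (with ε ∈ FIRST of a nullable right-hand side, so two nullable alternatives also conflict).

FIRST sets of the non-terminals at (or reachable through a nullable prefix from) the front of some alternative:
  FIRST(P) = { 'a', 'num' }

Productions for S:
  S → g: FIRST = { 'g' }
  S → P S: FIRST = { 'a', 'num' }
Productions for P:
  P → a num a: FIRST = { 'a' }
  P → num g: FIRST = { 'num' }

All alternatives of each non-terminal have pairwise disjoint FIRST sets.

Answer: No FIRST/FIRST conflicts.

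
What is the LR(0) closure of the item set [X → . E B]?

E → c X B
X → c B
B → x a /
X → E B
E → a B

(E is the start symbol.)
To compute CLOSURE, for each item [A → α.Bβ] where B is a non-terminal, add [B → .γ] for all productions B → γ; repeat for the newly added items until nothing changes.

Start with: [X → . E B]
  [X → . E B] has the dot before E: add [E → . c X B], [E → . a B]
No further items can be added.

CLOSURE = { [E → . a B], [E → . c X B], [X → . E B] }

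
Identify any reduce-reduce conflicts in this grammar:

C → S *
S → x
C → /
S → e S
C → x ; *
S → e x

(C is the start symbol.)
Augment with C' → C and build the canonical LR(0) collection (I0 = CLOSURE({[C' → . C]}), then GOTO on every symbol after a dot until no new states appear). It has 11 states:
  I0: { [C → . /], [C → . S *], [C → . x ; *], [C' → . C], [S → . e S], [S → . e x], [S → . x] }  — shift
  I1: { [C → / .] }  — reduce
  I2: { [C' → C .] }  — accept
  I3: { [C → S . *] }  — shift
  I4: { [S → . e S], [S → . e x], [S → . x], [S → e . S], [S → e . x] }  — shift
  I5: { [C → x . ; *], [S → x .] }  — shift, reduce
  I6: { [C → x ; . *] }  — shift
  I7: { [C → x ; * .] }  — reduce
  I8: { [S → e S .] }  — reduce
  I9: { [S → e x .], [S → x .] }  — 2 reduces
  I10: { [C → S * .] }  — reduce

I9 contains complete items [S → e x .], [S → x .] — reduce-reduce conflict.

Answer: Yes — I9: [S → e x .] vs [S → x .]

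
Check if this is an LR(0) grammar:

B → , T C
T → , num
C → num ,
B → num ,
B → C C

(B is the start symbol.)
No. Reduce-reduce conflict: [B → num , .] and [C → num , .]

A grammar is LR(0) if no state in the canonical LR(0) collection has:
  - both a shift item (dot before a terminal) and a complete item (shift-reduce conflict), or
  - two or more complete items (reduce-reduce conflict; the accept item [B' → B .] counts as a complete item here).

Augment with B' → B and build the canonical LR(0) collection (I0 = CLOSURE({[B' → . B]}), then GOTO on every symbol after a dot until no new states appear). It has 13 states:
  I0: { [B → . , T C], [B → . C C], [B → . num ,], [B' → . B], [C → . num ,] }  — shift
  I1: { [B → , . T C], [T → . , num] }  — shift
  I2: { [B' → B .] }  — accept
  I3: { [B → C . C], [C → . num ,] }  — shift
  I4: { [B → num . ,], [C → num . ,] }  — shift
  I5: { [B → num , .], [C → num , .] }  — 2 reduces
  I6: { [B → C C .] }  — reduce
  I7: { [C → num . ,] }  — shift
  I8: { [C → num , .] }  — reduce
  I9: { [T → , . num] }  — shift
  I10: { [B → , T . C], [C → . num ,] }  — shift
  I11: { [B → , T C .] }  — reduce
  I12: { [T → , num .] }  — reduce

Conflict in state I5:
  Reduce-reduce conflict: [B → num , .] and [C → num , .]
So the grammar is NOT LR(0).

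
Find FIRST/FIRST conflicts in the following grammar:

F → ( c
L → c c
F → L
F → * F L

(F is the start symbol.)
No FIRST/FIRST conflicts.

A FIRST/FIRST conflict occurs when two productions N → α and N → β for the same non-terminal have FIRST(α) ∩ FIRST(β) ≠ ∅ (with ε ∈ FIRST of a nullable right-hand side, so two nullable alternatives also conflict).

FIRST sets of the non-terminals at (or reachable through a nullable prefix from) the front of some alternative:
  FIRST(L) = { 'c' }

Productions for F:
  F → ( c: FIRST = { '(' }
  F → L: FIRST = { 'c' }
  F → * F L: FIRST = { '*' }
L has only one production, so no FIRST/FIRST conflict is possible there.

All alternatives of each non-terminal have pairwise disjoint FIRST sets.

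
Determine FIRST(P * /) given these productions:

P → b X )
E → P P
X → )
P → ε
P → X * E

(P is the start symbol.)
{ ')', '*', 'b' }

FIRST sets of the non-terminals involved (from the grammar, by fixed-point iteration):
  FIRST(P) = { ')', 'b', ε }

To compute FIRST(P * /), process the symbols left to right:
Symbol P is a non-terminal. Add FIRST(P) \ {ε} = { ')', 'b' }
P is nullable (ε ∈ FIRST(P)), continue to the next symbol.
Symbol * is a terminal. Add '*' and stop.
FIRST(P * /) = { ')', '*', 'b' }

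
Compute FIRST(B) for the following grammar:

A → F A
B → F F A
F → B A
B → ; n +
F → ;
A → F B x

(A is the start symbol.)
{ ';' }

To compute FIRST(B), examine every production with B on the left-hand side, reading each right-hand side left to right until a non-nullable symbol is reached.

FIRST sets of the other non-terminals involved (by the same procedure, iterated to a fixed point):
  FIRST(F) = { ';' }

From B → F F A:
  - F is a non-terminal: add FIRST(F) \ {ε} = { ';' }
    F is not nullable, so stop
From B → ; n +:
  - ';' is a terminal: add ';' and stop

Collecting: FIRST(B) = { ';' }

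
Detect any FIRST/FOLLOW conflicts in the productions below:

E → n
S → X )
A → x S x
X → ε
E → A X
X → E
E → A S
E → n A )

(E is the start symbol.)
A FIRST/FOLLOW conflict occurs when a non-terminal N has a nullable alternative N → β (β ⇒* ε) and another alternative N → α with FIRST(α) ∩ FOLLOW(N) ≠ ∅: on such a lookahead the parser cannot decide between expanding α and letting N vanish via β.

Nullable non-terminals: X.
FIRST sets used below: FIRST(E) = { 'n', 'x' }

X: nullable alternative(s) X → ε; FOLLOW(X) = { $, ')' }
  X → ε: FIRST \ {ε} = { } — this is the only nullable alternative, skip
  X → E: FIRST \ {ε} = { 'n', 'x' } — disjoint from FOLLOW(X)

A, E, S have no nullable alternative, so no FIRST/FOLLOW check is needed there.

No FIRST/FOLLOW conflicts found.

Answer: No FIRST/FOLLOW conflicts.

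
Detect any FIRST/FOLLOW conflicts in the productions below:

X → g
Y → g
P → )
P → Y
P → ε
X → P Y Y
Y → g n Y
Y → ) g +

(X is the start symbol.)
Nullable non-terminals: P.
FIRST sets used below: FIRST(Y) = { ')', 'g' }

P: nullable alternative(s) P → ε; FOLLOW(P) = { ')', 'g' }
  P → ): FIRST \ {ε} = { ')' } — overlaps FOLLOW(P) on { ')' }: CONFLICT
  P → Y: FIRST \ {ε} = { ')', 'g' } — overlaps FOLLOW(P) on { ')', 'g' }: CONFLICT
  P → ε: FIRST \ {ε} = { } — this is the only nullable alternative, skip

X, Y have no nullable alternative, so no FIRST/FOLLOW check is needed there.

So the grammar has 2 FIRST/FOLLOW conflicts (marked CONFLICT above).

Answer: Yes. P → ')' with FOLLOW(P) on { ')' }; P → Y with FOLLOW(P) on { ')', 'g' }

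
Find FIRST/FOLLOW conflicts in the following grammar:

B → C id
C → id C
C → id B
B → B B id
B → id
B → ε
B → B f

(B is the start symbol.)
Yes. B → C id with FOLLOW(B) on { 'id' }; B → B B id with FOLLOW(B) on { 'f', 'id' }; B → id with FOLLOW(B) on { 'id' }; B → B f with FOLLOW(B) on { 'f', 'id' }

A FIRST/FOLLOW conflict occurs when a non-terminal N has a nullable alternative N → β (β ⇒* ε) and another alternative N → α with FIRST(α) ∩ FOLLOW(N) ≠ ∅: on such a lookahead the parser cannot decide between expanding α and letting N vanish via β.

Nullable non-terminals: B.
FIRST sets used below: FIRST(C) = { 'id' }, FIRST(B) = { 'f', 'id', ε }

B: nullable alternative(s) B → ε; FOLLOW(B) = { $, 'f', 'id' }
  B → C id: FIRST \ {ε} = { 'id' } — overlaps FOLLOW(B) on { 'id' }: CONFLICT
  B → B B id: FIRST \ {ε} = { 'f', 'id' } — overlaps FOLLOW(B) on { 'f', 'id' }: CONFLICT
  B → id: FIRST \ {ε} = { 'id' } — overlaps FOLLOW(B) on { 'id' }: CONFLICT
  B → ε: FIRST \ {ε} = { } — this is the only nullable alternative, skip
  B → B f: FIRST \ {ε} = { 'f', 'id' } — overlaps FOLLOW(B) on { 'f', 'id' }: CONFLICT

C has no nullable alternative, so no FIRST/FOLLOW check is needed there.

So the grammar has 4 FIRST/FOLLOW conflicts (marked CONFLICT above).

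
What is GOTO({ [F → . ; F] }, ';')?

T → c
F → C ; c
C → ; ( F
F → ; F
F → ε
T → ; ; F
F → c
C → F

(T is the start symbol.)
GOTO(I, ';') = CLOSURE({ [A → αX.β] : [A → α.Xβ] ∈ I, X = ';' })

Items with dot before ';', with the dot advanced:
  [F → . ; F] → [F → ; . F]
Closure of the advanced items:
  [F → ; . F] has the dot before F: add [F → . C ; c], [F → . ; F], [F → .], [F → . c]
  [F → . C ; c] has the dot before C: add [C → . ; ( F], [C → . F]

GOTO = { [C → . ; ( F], [C → . F], [F → . ; F], [F → . C ; c], [F → . c], [F → .], [F → ; . F] }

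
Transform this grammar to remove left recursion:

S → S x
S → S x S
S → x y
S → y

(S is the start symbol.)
S is directly left-recursive. The standard transformation for
  A → A α₁ | ... | A α_m | β₁ | ... | β_n
is
  A  → β₁ A' | ... | β_n A'
  A' → α₁ A' | ... | α_m A' | ε

S → x y becomes S → x y S'
S → y becomes S → y S'
S → S x becomes S' → x S'
S → S x S becomes S' → x S S'
Add S' → ε

Resulting grammar:
S → x y S'
S → y S'
S' → x S'
S' → x S S'
S' → ε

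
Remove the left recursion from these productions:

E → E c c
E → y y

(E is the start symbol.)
E → y y E'
E' → c c E'
E' → ε

E is directly left-recursive. The standard transformation for
  A → A α₁ | ... | A α_m | β₁ | ... | β_n
is
  A  → β₁ A' | ... | β_n A'
  A' → α₁ A' | ... | α_m A' | ε

E → y y becomes E → y y E'
E → E c c becomes E' → c c E'
Add E' → ε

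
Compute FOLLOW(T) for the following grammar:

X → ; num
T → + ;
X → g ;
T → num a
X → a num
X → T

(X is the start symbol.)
{ $ }

To compute FOLLOW(T), find every occurrence of T on a right-hand side N → α T β: add FIRST(β) \ {ε}, and if β is empty or nullable also add FOLLOW(N). Iterate to a fixed point.

In X → T: T is at the end, add FOLLOW(X)

The FOLLOW sets referred to above (computed the same way, to a fixed point):
  FOLLOW(X) = { $ }

Taking the union: FOLLOW(T) = { $ }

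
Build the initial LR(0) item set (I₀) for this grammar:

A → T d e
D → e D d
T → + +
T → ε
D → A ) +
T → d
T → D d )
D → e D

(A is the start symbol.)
{ [A → . T d e], [A' → . A], [D → . A ) +], [D → . e D d], [D → . e D], [T → . + +], [T → . D d )], [T → . d], [T → .] }

First, augment the grammar with A' → A
I₀ = CLOSURE({ [A' → . A] }):
  [A' → . A] has the dot before A: add [A → . T d e]
  [A → . T d e] has the dot before T: add [T → . + +], [T → .], [T → . d], [T → . D d )]
  [T → . D d )] has the dot before D: add [D → . e D d], [D → . A ) +], [D → . e D]
No further items can be added.

I₀ = { [A → . T d e], [A' → . A], [D → . A ) +], [D → . e D d], [D → . e D], [T → . + +], [T → . D d )], [T → . d], [T → .] }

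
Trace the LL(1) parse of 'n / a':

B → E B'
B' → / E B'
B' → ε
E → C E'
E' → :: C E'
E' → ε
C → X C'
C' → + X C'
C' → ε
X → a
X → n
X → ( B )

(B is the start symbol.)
Stack is shown with the top on the left.

Stack         Input    Action
-----------------------------
B $           n / a $  output B → E B'
E B' $        n / a $  output E → C E'
C E' B' $     n / a $  output C → X C'
X C' E' B' $  n / a $  output X → n
n C' E' B' $  n / a $  match 'n'
C' E' B' $    / a $    output C' → ε
E' B' $       / a $    output E' → ε
B' $          / a $    output B' → / E B'
/ E B' $      / a $    match '/'
E B' $        a $      output E → C E'
C E' B' $     a $      output C → X C'
X C' E' B' $  a $      output X → a
a C' E' B' $  a $      match 'a'
C' E' B' $    $        output C' → ε
E' B' $       $        output E' → ε
B' $          $        output B' → ε
$             $        accept

The string is accepted.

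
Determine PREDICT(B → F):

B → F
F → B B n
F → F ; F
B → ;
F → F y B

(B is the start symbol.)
PREDICT(B → F) = (FIRST(RHS) \ {ε}) ∪ (FOLLOW(B) if ε ∈ FIRST(RHS), i.e. RHS ⇒* ε)
FIRST(F) = { ';' }
FIRST(F) = { ';' }
ε ∉ FIRST(F), so FOLLOW(B) is not added.
PREDICT(B → F) = { ';' }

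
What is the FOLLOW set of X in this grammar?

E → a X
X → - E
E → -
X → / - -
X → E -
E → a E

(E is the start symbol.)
{ $, '-' }

To compute FOLLOW(X), find every occurrence of X on a right-hand side N → α X β: add FIRST(β) \ {ε}, and if β is empty or nullable also add FOLLOW(N). Iterate to a fixed point.

In E → a X: X is at the end, add FOLLOW(E)

The FOLLOW sets referred to above (computed the same way, to a fixed point):
  FOLLOW(E) = { $, '-' }

Taking the union: FOLLOW(X) = { $, '-' }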